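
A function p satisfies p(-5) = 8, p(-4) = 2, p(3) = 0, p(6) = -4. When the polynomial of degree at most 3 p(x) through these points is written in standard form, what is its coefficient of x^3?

The leading coefficient equals the top divided difference p[-5,-4,3,6].
p[-5,-4] = (2 - 8) / (-4 - (-5)) = -6
p[-4,3] = (0 - 2) / (3 - (-4)) = -2/7
p[3,6] = (-4 - 0) / (6 - 3) = -4/3
p[-5,-4,3] = (-2/7 - (-6)) / (3 - (-5)) = 5/7
p[-4,3,6] = (-4/3 - (-2/7)) / (6 - (-4)) = -11/105
p[-5,-4,3,6] = (-11/105 - 5/7) / (6 - (-5)) = -86/1155

-86/1155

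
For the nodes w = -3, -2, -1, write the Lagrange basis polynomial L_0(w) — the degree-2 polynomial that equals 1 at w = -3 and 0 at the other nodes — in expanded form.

L_0(w) = (w + 2)(w + 1) / [(-1)·(-2)]
       = (w^2 + 3w + 2) / (2)

L_0(w) = (1/2)w^2 + (3/2)w + 1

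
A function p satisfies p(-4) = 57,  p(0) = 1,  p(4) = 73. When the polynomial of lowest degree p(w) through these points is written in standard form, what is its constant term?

Build the Lagrange basis polynomials:
L_0(w) = w(w - 4) / [32] = (1/32)w^2 - (1/8)w
L_1(w) = (w + 4)(w - 4) / [-16] = -(1/16)w^2 + 1
L_2(w) = (w + 4)w / [32] = (1/32)w^2 + (1/8)w
p(w) = 57·L_0 + 1·L_1 + 73·L_2
Only the constant term is needed; take it from each L_i and combine:
57·(0) + 1·(1) + 73·(0) = 1

1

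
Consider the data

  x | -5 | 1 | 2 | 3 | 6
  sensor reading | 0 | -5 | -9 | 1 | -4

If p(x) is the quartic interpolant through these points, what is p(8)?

-11739/44

Evaluate each Lagrange basis at x = 8:
L_0(8) = (7)·(6)·(5)·(2)/[(-6)·(-7)·(-8)·(-11)] = 5/44
L_1(8) = (13)·(6)·(5)·(2)/[(6)·(-1)·(-2)·(-5)] = -13
L_2(8) = (13)·(7)·(5)·(2)/[(7)·(1)·(-1)·(-4)] = 65/2
L_3(8) = (13)·(7)·(6)·(2)/[(8)·(2)·(1)·(-3)] = -91/4
L_4(8) = (13)·(7)·(6)·(5)/[(11)·(5)·(4)·(3)] = 91/22
Sum: 0 + (-5)·(-13) + (-9)·(65/2) + 1·(-91/4) + (-4)·(91/22) = -11739/44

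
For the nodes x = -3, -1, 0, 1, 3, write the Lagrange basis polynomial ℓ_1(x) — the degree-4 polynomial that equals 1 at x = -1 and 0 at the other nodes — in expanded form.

ℓ_1(x) = (x + 3)x(x - 1)(x - 3) / [(2)·(-1)·(-2)·(-4)]
       = (x^4 - x^3 - 9x^2 + 9x) / (-16)

ℓ_1(x) = -(1/16)x^4 + (1/16)x^3 + (9/16)x^2 - (9/16)x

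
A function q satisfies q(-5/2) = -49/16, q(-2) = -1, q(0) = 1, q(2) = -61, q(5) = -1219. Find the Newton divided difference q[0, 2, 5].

-71

q[0,2] = (-61 - 1) / (2 - 0) = -31
q[2,5] = (-1219 - (-61)) / (5 - 2) = -386
q[0,2,5] = (-386 - (-31)) / (5 - 0) = -71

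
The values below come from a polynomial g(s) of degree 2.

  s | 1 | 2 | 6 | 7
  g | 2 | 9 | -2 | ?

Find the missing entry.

The 3 known values determine g uniquely (degree ≤ 2).
Evaluate each Lagrange basis at s = 7:
L_0(7) = (5)·(1)/[(-1)·(-5)] = 1
L_1(7) = (6)·(1)/[(1)·(-4)] = -3/2
L_2(7) = (6)·(5)/[(5)·(4)] = 3/2
Sum: 2·(1) + 9·(-3/2) + (-2)·(3/2) = -29/2

-29/2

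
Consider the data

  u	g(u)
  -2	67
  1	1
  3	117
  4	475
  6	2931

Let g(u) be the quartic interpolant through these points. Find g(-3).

321

L_0(-3) = (-4)·(-6)·(-7)·(-9)/[(-3)·(-5)·(-6)·(-8)] = 21/10
L_1(-3) = (-1)·(-6)·(-7)·(-9)/[(3)·(-2)·(-3)·(-5)] = -21/5
L_2(-3) = (-1)·(-4)·(-7)·(-9)/[(5)·(2)·(-1)·(-3)] = 42/5
L_3(-3) = (-1)·(-4)·(-6)·(-9)/[(6)·(3)·(1)·(-2)] = -6
L_4(-3) = (-1)·(-4)·(-6)·(-7)/[(8)·(5)·(3)·(2)] = 7/10
Sum: 67·(21/10) + 1·(-21/5) + 117·(42/5) + 475·(-6) + 2931·(7/10) = 321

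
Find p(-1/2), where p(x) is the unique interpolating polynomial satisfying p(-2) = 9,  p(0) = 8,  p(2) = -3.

Using Newton's divided-difference form:
p[-2,0] = (8 - 9) / (0 - (-2)) = -1/2
p[0,2] = (-3 - 8) / (2 - 0) = -11/2
p[-2,0,2] = (-11/2 - (-1/2)) / (2 - (-2)) = -5/4
p(-1/2) = 9 + (-1/2)·(3/2) + (-5/4)·(3/2)·(-1/2) = 147/16

147/16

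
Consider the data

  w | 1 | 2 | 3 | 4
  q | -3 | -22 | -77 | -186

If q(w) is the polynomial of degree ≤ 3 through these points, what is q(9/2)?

Evaluate each Lagrange basis at w = 9/2:
L_0(9/2) = (5/2)·(3/2)·(1/2)/[(-1)·(-2)·(-3)] = -5/16
L_1(9/2) = (7/2)·(3/2)·(1/2)/[(1)·(-1)·(-2)] = 21/16
L_2(9/2) = (7/2)·(5/2)·(1/2)/[(2)·(1)·(-1)] = -35/16
L_3(9/2) = (7/2)·(5/2)·(3/2)/[(3)·(2)·(1)] = 35/16
Sum: (-3)·(-5/16) + (-22)·(21/16) + (-77)·(-35/16) + (-186)·(35/16) = -2131/8

-2131/8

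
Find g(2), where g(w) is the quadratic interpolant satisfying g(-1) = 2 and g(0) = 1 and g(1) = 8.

23

L_0(2) = (2)·(1)/[(-1)·(-2)] = 1
L_1(2) = (3)·(1)/[(1)·(-1)] = -3
L_2(2) = (3)·(2)/[(2)·(1)] = 3
Sum: 2·(1) + 1·(-3) + 8·(3) = 23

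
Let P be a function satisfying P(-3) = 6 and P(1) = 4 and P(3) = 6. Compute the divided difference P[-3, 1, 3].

P[-3,1] = (4 - 6) / (1 - (-3)) = -1/2
P[1,3] = (6 - 4) / (3 - 1) = 1
P[-3,1,3] = (1 - (-1/2)) / (3 - (-3)) = 1/4

1/4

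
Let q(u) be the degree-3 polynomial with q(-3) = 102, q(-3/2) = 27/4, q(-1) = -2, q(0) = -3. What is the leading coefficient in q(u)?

Build the Lagrange basis polynomials:
L_0(u) = (u + 3/2)(u + 1)u / [-9] = -(1/9)u^3 - (5/18)u^2 - (1/6)u
L_1(u) = (u + 3)(u + 1)u / [9/8] = (8/9)u^3 + (32/9)u^2 + (8/3)u
L_2(u) = (u + 3)(u + 3/2)u / [-1] = -u^3 - (9/2)u^2 - (9/2)u
L_3(u) = (u + 3)(u + 3/2)(u + 1) / [9/2] = (2/9)u^3 + (11/9)u^2 + 2u + 1
q(u) = 102·L_0 + (27/4)·L_1 + (-2)·L_2 + (-3)·L_3
Only the coefficient of u^3 is needed; take it from each L_i and combine:
102·(-1/9) + (27/4)·(8/9) + (-2)·(-1) + (-3)·(2/9) = -4

-4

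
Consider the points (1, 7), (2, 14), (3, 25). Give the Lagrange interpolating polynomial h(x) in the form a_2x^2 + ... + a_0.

L_0(x) = (x - 2)(x - 3) / [2] = (1/2)x^2 - (5/2)x + 3
L_1(x) = (x - 1)(x - 3) / [-1] = -x^2 + 4x - 3
L_2(x) = (x - 1)(x - 2) / [2] = (1/2)x^2 - (3/2)x + 1
h(x) = 7·L_0 + 14·L_1 + 25·L_2
  7·L_0(x) = (7/2)x^2 - (35/2)x + 21
  14·L_1(x) = -14x^2 + 56x - 42
  25·L_2(x) = (25/2)x^2 - (75/2)x + 25
Adding term by term: 2x^2 + x + 4

h(x) = 2x^2 + x + 4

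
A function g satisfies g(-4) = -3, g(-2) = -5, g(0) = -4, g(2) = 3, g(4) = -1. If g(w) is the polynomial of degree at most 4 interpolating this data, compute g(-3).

-109/32

L_0(-3) = (-1)·(-3)·(-5)·(-7)/[(-2)·(-4)·(-6)·(-8)] = 35/128
L_1(-3) = (1)·(-3)·(-5)·(-7)/[(2)·(-2)·(-4)·(-6)] = 35/32
L_2(-3) = (1)·(-1)·(-5)·(-7)/[(4)·(2)·(-2)·(-4)] = -35/64
L_3(-3) = (1)·(-1)·(-3)·(-7)/[(6)·(4)·(2)·(-2)] = 7/32
L_4(-3) = (1)·(-1)·(-3)·(-5)/[(8)·(6)·(4)·(2)] = -5/128
Sum: (-3)·(35/128) + (-5)·(35/32) + (-4)·(-35/64) + 3·(7/32) + (-1)·(-5/128) = -109/32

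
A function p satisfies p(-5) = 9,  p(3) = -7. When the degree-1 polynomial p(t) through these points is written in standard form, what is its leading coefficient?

-2

The leading coefficient equals the top divided difference p[-5,3].
p[-5,3] = (-7 - 9) / (3 - (-5)) = -2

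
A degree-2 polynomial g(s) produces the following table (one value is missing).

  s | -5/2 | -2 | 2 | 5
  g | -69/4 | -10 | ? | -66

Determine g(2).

The 3 known values determine g uniquely (degree ≤ 2).
Evaluate each Lagrange basis at s = 2:
L_0(2) = (4)·(-3)/[(-1/2)·(-15/2)] = -16/5
L_1(2) = (9/2)·(-3)/[(1/2)·(-7)] = 27/7
L_2(2) = (9/2)·(4)/[(15/2)·(7)] = 12/35
Sum: (-69/4)·(-16/5) + (-10)·(27/7) + (-66)·(12/35) = -6

-6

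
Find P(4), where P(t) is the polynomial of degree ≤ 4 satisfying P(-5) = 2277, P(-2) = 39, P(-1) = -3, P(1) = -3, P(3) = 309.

1017

Evaluate each Lagrange basis at t = 4:
L_0(4) = (6)·(5)·(3)·(1)/[(-3)·(-4)·(-6)·(-8)] = 5/32
L_1(4) = (9)·(5)·(3)·(1)/[(3)·(-1)·(-3)·(-5)] = -3
L_2(4) = (9)·(6)·(3)·(1)/[(4)·(1)·(-2)·(-4)] = 81/16
L_3(4) = (9)·(6)·(5)·(1)/[(6)·(3)·(2)·(-2)] = -15/4
L_4(4) = (9)·(6)·(5)·(3)/[(8)·(5)·(4)·(2)] = 81/32
Sum: 2277·(5/32) + 39·(-3) + (-3)·(81/16) + (-3)·(-15/4) + 309·(81/32) = 1017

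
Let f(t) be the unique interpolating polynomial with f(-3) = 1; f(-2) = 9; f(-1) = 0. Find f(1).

-69

Evaluate each Lagrange basis at t = 1:
L_0(1) = (3)·(2)/[(-1)·(-2)] = 3
L_1(1) = (4)·(2)/[(1)·(-1)] = -8
L_2(1) = (4)·(3)/[(2)·(1)] = 6
Sum: 1·(3) + 9·(-8) + 0 = -69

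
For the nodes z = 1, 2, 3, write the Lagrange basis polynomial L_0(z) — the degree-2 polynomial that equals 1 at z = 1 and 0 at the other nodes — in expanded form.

L_0(z) = (1/2)z^2 - (5/2)z + 3

L_0(z) = (z - 2)(z - 3) / [(-1)·(-2)]
       = (z^2 - 5z + 6) / (2)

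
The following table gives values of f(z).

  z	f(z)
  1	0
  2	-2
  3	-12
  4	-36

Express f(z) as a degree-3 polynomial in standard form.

L_0(z) = (z - 2)(z - 3)(z - 4) / [-6] = -(1/6)z^3 + (3/2)z^2 - (13/3)z + 4
L_1(z) = (z - 1)(z - 3)(z - 4) / [2] = (1/2)z^3 - 4z^2 + (19/2)z - 6
L_2(z) = (z - 1)(z - 2)(z - 4) / [-2] = -(1/2)z^3 + (7/2)z^2 - 7z + 4
L_3(z) = (z - 1)(z - 2)(z - 3) / [6] = (1/6)z^3 - z^2 + (11/6)z - 1
f(z) = 0·L_0 + (-2)·L_1 + (-12)·L_2 + (-36)·L_3
  0·L_0(z) = 0
  (-2)·L_1(z) = -z^3 + 8z^2 - 19z + 12
  (-12)·L_2(z) = 6z^3 - 42z^2 + 84z - 48
  (-36)·L_3(z) = -6z^3 + 36z^2 - 66z + 36
Adding term by term: -z^3 + 2z^2 - z

f(z) = -z^3 + 2z^2 - z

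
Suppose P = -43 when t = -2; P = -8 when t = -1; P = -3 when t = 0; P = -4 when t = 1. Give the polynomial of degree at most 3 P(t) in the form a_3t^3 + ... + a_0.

L_0(t) = (t + 1)t(t - 1) / [-6] = -(1/6)t^3 + (1/6)t
L_1(t) = (t + 2)t(t - 1) / [2] = (1/2)t^3 + (1/2)t^2 - t
L_2(t) = (t + 2)(t + 1)(t - 1) / [-2] = -(1/2)t^3 - t^2 + (1/2)t + 1
L_3(t) = (t + 2)(t + 1)t / [6] = (1/6)t^3 + (1/2)t^2 + (1/3)t
P(t) = (-43)·L_0 + (-8)·L_1 + (-3)·L_2 + (-4)·L_3
  (-43)·L_0(t) = (43/6)t^3 - (43/6)t
  (-8)·L_1(t) = -4t^3 - 4t^2 + 8t
  (-3)·L_2(t) = (3/2)t^3 + 3t^2 - (3/2)t - 3
  (-4)·L_3(t) = -(2/3)t^3 - 2t^2 - (4/3)t
Adding term by term: 4t^3 - 3t^2 - 2t - 3

P(t) = 4t^3 - 3t^2 - 2t - 3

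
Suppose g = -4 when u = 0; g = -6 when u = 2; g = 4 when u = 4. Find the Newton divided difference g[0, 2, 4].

3/2

g[0,2] = (-6 - (-4)) / (2 - 0) = -1
g[2,4] = (4 - (-6)) / (4 - 2) = 5
g[0,2,4] = (5 - (-1)) / (4 - 0) = 3/2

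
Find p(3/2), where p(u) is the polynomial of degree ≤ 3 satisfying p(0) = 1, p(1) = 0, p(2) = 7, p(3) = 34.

Using Newton's divided-difference form:
p[0,1] = (0 - 1) / (1 - 0) = -1
p[1,2] = (7 - 0) / (2 - 1) = 7
p[2,3] = (34 - 7) / (3 - 2) = 27
p[0,1,2] = (7 - (-1)) / (2 - 0) = 4
p[1,2,3] = (27 - 7) / (3 - 1) = 10
p[0,1,2,3] = (10 - 4) / (3 - 0) = 2
p(3/2) = 1 + (-1)·(3/2) + 4·(3/2)·(1/2) + 2·(3/2)·(1/2)·(-1/2) = 7/4

7/4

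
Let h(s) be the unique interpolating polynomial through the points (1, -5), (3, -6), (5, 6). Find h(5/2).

-223/32

L_0(5/2) = (-1/2)·(-5/2)/[(-2)·(-4)] = 5/32
L_1(5/2) = (3/2)·(-5/2)/[(2)·(-2)] = 15/16
L_2(5/2) = (3/2)·(-1/2)/[(4)·(2)] = -3/32
Sum: (-5)·(5/32) + (-6)·(15/16) + 6·(-3/32) = -223/32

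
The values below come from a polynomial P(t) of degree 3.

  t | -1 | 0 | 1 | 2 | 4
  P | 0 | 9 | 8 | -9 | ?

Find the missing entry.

-115

The 4 known values determine P uniquely (degree ≤ 3).
L_0(4) = (4)·(3)·(2)/[(-1)·(-2)·(-3)] = -4
L_1(4) = (5)·(3)·(2)/[(1)·(-1)·(-2)] = 15
L_2(4) = (5)·(4)·(2)/[(2)·(1)·(-1)] = -20
L_3(4) = (5)·(4)·(3)/[(3)·(2)·(1)] = 10
Sum: 0 + 9·(15) + 8·(-20) + (-9)·(10) = -115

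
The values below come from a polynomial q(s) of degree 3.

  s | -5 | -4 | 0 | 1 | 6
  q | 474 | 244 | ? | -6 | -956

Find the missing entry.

4

The 4 known values determine q uniquely (degree ≤ 3).
Evaluate each Lagrange basis at s = 0:
L_0(0) = (4)·(-1)·(-6)/[(-1)·(-6)·(-11)] = -4/11
L_1(0) = (5)·(-1)·(-6)/[(1)·(-5)·(-10)] = 3/5
L_2(0) = (5)·(4)·(-6)/[(6)·(5)·(-5)] = 4/5
L_3(0) = (5)·(4)·(-1)/[(11)·(10)·(5)] = -2/55
Sum: 474·(-4/11) + 244·(3/5) + (-6)·(4/5) + (-956)·(-2/55) = 4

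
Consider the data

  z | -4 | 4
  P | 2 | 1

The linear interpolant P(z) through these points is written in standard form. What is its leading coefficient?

-1/8

Build the Lagrange basis polynomials:
L_0(z) = (z - 4) / [-8] = -(1/8)z + 1/2
L_1(z) = (z + 4) / [8] = (1/8)z + 1/2
P(z) = 2·L_0 + 1·L_1
Only the coefficient of z is needed; take it from each L_i and combine:
2·(-1/8) + 1·(1/8) = -1/8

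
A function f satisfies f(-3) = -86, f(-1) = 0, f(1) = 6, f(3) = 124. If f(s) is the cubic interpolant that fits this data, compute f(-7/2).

Using Newton's divided-difference form:
f[-3,-1] = (0 - (-86)) / (-1 - (-3)) = 43
f[-1,1] = (6 - 0) / (1 - (-1)) = 3
f[1,3] = (124 - 6) / (3 - 1) = 59
f[-3,-1,1] = (3 - 43) / (1 - (-3)) = -10
f[-1,1,3] = (59 - 3) / (3 - (-1)) = 14
f[-3,-1,1,3] = (14 - (-10)) / (3 - (-3)) = 4
f(-7/2) = -86 + 43·(-1/2) + (-10)·(-1/2)·(-5/2) + 4·(-1/2)·(-5/2)·(-9/2) = -285/2

-285/2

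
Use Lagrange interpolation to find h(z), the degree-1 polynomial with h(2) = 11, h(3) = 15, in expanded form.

h(z) = 4z + 3

Build the Lagrange basis polynomials:
L_0(z) = (z - 3) / [-1] = -z + 3
L_1(z) = (z - 2) / [1] = z - 2
h(z) = 11·L_0 + 15·L_1
  11·L_0(z) = -11z + 33
  15·L_1(z) = 15z - 30
Adding term by term: 4z + 3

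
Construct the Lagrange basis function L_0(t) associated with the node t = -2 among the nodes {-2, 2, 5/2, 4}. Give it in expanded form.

L_0(t) = -(1/108)t^3 + (17/216)t^2 - (23/108)t + 5/27

L_0(t) = (t - 2)(t - 5/2)(t - 4) / [(-4)·(-9/2)·(-6)]
       = (t^3 - (17/2)t^2 + 23t - 20) / (-108)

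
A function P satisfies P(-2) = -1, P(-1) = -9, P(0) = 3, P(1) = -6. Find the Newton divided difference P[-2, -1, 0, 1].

-41/6

P[-2,-1] = (-9 - (-1)) / (-1 - (-2)) = -8
P[-1,0] = (3 - (-9)) / (0 - (-1)) = 12
P[0,1] = (-6 - 3) / (1 - 0) = -9
P[-2,-1,0] = (12 - (-8)) / (0 - (-2)) = 10
P[-1,0,1] = (-9 - 12) / (1 - (-1)) = -21/2
P[-2,-1,0,1] = (-21/2 - 10) / (1 - (-2)) = -41/6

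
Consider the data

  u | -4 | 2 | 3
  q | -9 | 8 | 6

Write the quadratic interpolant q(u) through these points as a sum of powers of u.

Newton's divided differences:
q[-4,2] = (8 - (-9)) / (2 - (-4)) = 17/6
q[2,3] = (6 - 8) / (3 - 2) = -2
q[-4,2,3] = (-2 - 17/6) / (3 - (-4)) = -29/42
q(u) = -9 + (17/6)·(u + 4) + (-29/42)·(u + 4)(u - 2)
Expanding: q(u) = -(29/42)u^2 + (61/42)u + 55/7

q(u) = -(29/42)u^2 + (61/42)u + 55/7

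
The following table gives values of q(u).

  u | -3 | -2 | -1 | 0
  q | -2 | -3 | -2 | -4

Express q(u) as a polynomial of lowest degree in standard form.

q(u) = -(5/6)u^3 - 4u^2 - (31/6)u - 4

Newton's divided differences:
q[-3,-2] = (-3 - (-2)) / (-2 - (-3)) = -1
q[-2,-1] = (-2 - (-3)) / (-1 - (-2)) = 1
q[-1,0] = (-4 - (-2)) / (0 - (-1)) = -2
q[-3,-2,-1] = (1 - (-1)) / (-1 - (-3)) = 1
q[-2,-1,0] = (-2 - 1) / (0 - (-2)) = -3/2
q[-3,-2,-1,0] = (-3/2 - 1) / (0 - (-3)) = -5/6
q(u) = -2 + (-1)·(u + 3) + 1·(u + 3)(u + 2) + (-5/6)·(u + 3)(u + 2)(u + 1)
Expanding: q(u) = -(5/6)u^3 - 4u^2 - (31/6)u - 4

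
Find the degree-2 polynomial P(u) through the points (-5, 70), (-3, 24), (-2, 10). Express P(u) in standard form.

P(u) = 3u^2 + u

Build the Lagrange basis polynomials:
L_0(u) = (u + 3)(u + 2) / [6] = (1/6)u^2 + (5/6)u + 1
L_1(u) = (u + 5)(u + 2) / [-2] = -(1/2)u^2 - (7/2)u - 5
L_2(u) = (u + 5)(u + 3) / [3] = (1/3)u^2 + (8/3)u + 5
P(u) = 70·L_0 + 24·L_1 + 10·L_2
  70·L_0(u) = (35/3)u^2 + (175/3)u + 70
  24·L_1(u) = -12u^2 - 84u - 120
  10·L_2(u) = (10/3)u^2 + (80/3)u + 50
Adding term by term: 3u^2 + u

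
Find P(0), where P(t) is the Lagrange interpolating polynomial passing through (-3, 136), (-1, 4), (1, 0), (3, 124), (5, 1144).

4

L_0(0) = (1)·(-1)·(-3)·(-5)/[(-2)·(-4)·(-6)·(-8)] = -5/128
L_1(0) = (3)·(-1)·(-3)·(-5)/[(2)·(-2)·(-4)·(-6)] = 15/32
L_2(0) = (3)·(1)·(-3)·(-5)/[(4)·(2)·(-2)·(-4)] = 45/64
L_3(0) = (3)·(1)·(-1)·(-5)/[(6)·(4)·(2)·(-2)] = -5/32
L_4(0) = (3)·(1)·(-1)·(-3)/[(8)·(6)·(4)·(2)] = 3/128
Sum: 136·(-5/128) + 4·(15/32) + 0 + 124·(-5/32) + 1144·(3/128) = 4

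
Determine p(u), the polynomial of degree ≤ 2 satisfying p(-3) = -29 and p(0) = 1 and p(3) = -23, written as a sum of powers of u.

Newton's divided differences:
p[-3,0] = (1 - (-29)) / (0 - (-3)) = 10
p[0,3] = (-23 - 1) / (3 - 0) = -8
p[-3,0,3] = (-8 - 10) / (3 - (-3)) = -3
p(u) = -29 + 10·(u + 3) + (-3)·(u + 3)u
Expanding: p(u) = -3u^2 + u + 1

p(u) = -3u^2 + u + 1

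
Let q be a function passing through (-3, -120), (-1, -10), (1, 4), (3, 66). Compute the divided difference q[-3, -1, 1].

q[-3,-1] = (-10 - (-120)) / (-1 - (-3)) = 55
q[-1,1] = (4 - (-10)) / (1 - (-1)) = 7
q[-3,-1,1] = (7 - 55) / (1 - (-3)) = -12

-12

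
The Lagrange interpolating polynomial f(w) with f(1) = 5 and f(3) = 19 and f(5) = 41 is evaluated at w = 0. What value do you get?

L_0(0) = (-3)·(-5)/[(-2)·(-4)] = 15/8
L_1(0) = (-1)·(-5)/[(2)·(-2)] = -5/4
L_2(0) = (-1)·(-3)/[(4)·(2)] = 3/8
Sum: 5·(15/8) + 19·(-5/4) + 41·(3/8) = 1

1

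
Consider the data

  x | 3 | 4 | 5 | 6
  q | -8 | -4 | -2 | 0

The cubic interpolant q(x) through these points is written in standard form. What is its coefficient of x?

Build the Lagrange basis polynomials:
L_0(x) = (x - 4)(x - 5)(x - 6) / [-6] = -(1/6)x^3 + (5/2)x^2 - (37/3)x + 20
L_1(x) = (x - 3)(x - 5)(x - 6) / [2] = (1/2)x^3 - 7x^2 + (63/2)x - 45
L_2(x) = (x - 3)(x - 4)(x - 6) / [-2] = -(1/2)x^3 + (13/2)x^2 - 27x + 36
L_3(x) = (x - 3)(x - 4)(x - 5) / [6] = (1/6)x^3 - 2x^2 + (47/6)x - 10
q(x) = (-8)·L_0 + (-4)·L_1 + (-2)·L_2 + 0·L_3
Only the coefficient of x is needed; take it from each L_i and combine:
(-8)·(-37/3) + (-4)·(63/2) + (-2)·(-27) + 0·(47/6) = 80/3

80/3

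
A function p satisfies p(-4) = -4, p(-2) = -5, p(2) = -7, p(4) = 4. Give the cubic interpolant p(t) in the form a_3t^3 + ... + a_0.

Newton's divided differences:
p[-4,-2] = (-5 - (-4)) / (-2 - (-4)) = -1/2
p[-2,2] = (-7 - (-5)) / (2 - (-2)) = -1/2
p[2,4] = (4 - (-7)) / (4 - 2) = 11/2
p[-4,-2,2] = (-1/2 - (-1/2)) / (2 - (-4)) = 0
p[-2,2,4] = (11/2 - (-1/2)) / (4 - (-2)) = 1
p[-4,-2,2,4] = (1 - 0) / (4 - (-4)) = 1/8
p(t) = -4 + (-1/2)·(t + 4) + (1/8)·(t + 4)(t + 2)(t - 2)
Expanding: p(t) = (1/8)t^3 + (1/2)t^2 - t - 8

p(t) = (1/8)t^3 + (1/2)t^2 - t - 8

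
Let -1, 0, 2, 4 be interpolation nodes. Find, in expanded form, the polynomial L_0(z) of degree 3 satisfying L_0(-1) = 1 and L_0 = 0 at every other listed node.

L_0(z) = z(z - 2)(z - 4) / [(-1)·(-3)·(-5)]
       = (z^3 - 6z^2 + 8z) / (-15)

L_0(z) = -(1/15)z^3 + (2/5)z^2 - (8/15)z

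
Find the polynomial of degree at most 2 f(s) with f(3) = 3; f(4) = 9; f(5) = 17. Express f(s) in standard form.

f(s) = s^2 - s - 3

L_0(s) = (s - 4)(s - 5) / [2] = (1/2)s^2 - (9/2)s + 10
L_1(s) = (s - 3)(s - 5) / [-1] = -s^2 + 8s - 15
L_2(s) = (s - 3)(s - 4) / [2] = (1/2)s^2 - (7/2)s + 6
f(s) = 3·L_0 + 9·L_1 + 17·L_2
  3·L_0(s) = (3/2)s^2 - (27/2)s + 30
  9·L_1(s) = -9s^2 + 72s - 135
  17·L_2(s) = (17/2)s^2 - (119/2)s + 102
Adding term by term: s^2 - s - 3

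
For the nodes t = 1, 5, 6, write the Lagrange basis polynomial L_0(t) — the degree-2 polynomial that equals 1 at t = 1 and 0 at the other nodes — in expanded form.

L_0(t) = (t - 5)(t - 6) / [(-4)·(-5)]
       = (t^2 - 11t + 30) / (20)

L_0(t) = (1/20)t^2 - (11/20)t + 3/2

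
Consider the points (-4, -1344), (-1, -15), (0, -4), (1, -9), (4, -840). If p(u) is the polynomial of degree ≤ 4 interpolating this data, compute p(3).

L_0(3) = (4)·(3)·(2)·(-1)/[(-3)·(-4)·(-5)·(-8)] = -1/20
L_1(3) = (7)·(3)·(2)·(-1)/[(3)·(-1)·(-2)·(-5)] = 7/5
L_2(3) = (7)·(4)·(2)·(-1)/[(4)·(1)·(-1)·(-4)] = -7/2
L_3(3) = (7)·(4)·(3)·(-1)/[(5)·(2)·(1)·(-3)] = 14/5
L_4(3) = (7)·(4)·(3)·(2)/[(8)·(5)·(4)·(3)] = 7/20
Sum: (-1344)·(-1/20) + (-15)·(7/5) + (-4)·(-7/2) + (-9)·(14/5) + (-840)·(7/20) = -259

-259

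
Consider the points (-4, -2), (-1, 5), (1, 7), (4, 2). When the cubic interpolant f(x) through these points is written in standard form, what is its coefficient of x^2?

Build the Lagrange basis polynomials:
L_0(x) = (x + 1)(x - 1)(x - 4) / [-120] = -(1/120)x^3 + (1/30)x^2 + (1/120)x - 1/30
L_1(x) = (x + 4)(x - 1)(x - 4) / [30] = (1/30)x^3 - (1/30)x^2 - (8/15)x + 8/15
L_2(x) = (x + 4)(x + 1)(x - 4) / [-30] = -(1/30)x^3 - (1/30)x^2 + (8/15)x + 8/15
L_3(x) = (x + 4)(x + 1)(x - 1) / [120] = (1/120)x^3 + (1/30)x^2 - (1/120)x - 1/30
f(x) = (-2)·L_0 + 5·L_1 + 7·L_2 + 2·L_3
Only the coefficient of x^2 is needed; take it from each L_i and combine:
(-2)·(1/30) + 5·(-1/30) + 7·(-1/30) + 2·(1/30) = -2/5

-2/5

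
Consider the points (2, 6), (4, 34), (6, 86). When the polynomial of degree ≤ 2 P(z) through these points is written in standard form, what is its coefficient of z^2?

3

The leading coefficient equals the top divided difference P[2,4,6].
P[2,4] = (34 - 6) / (4 - 2) = 14
P[4,6] = (86 - 34) / (6 - 4) = 26
P[2,4,6] = (26 - 14) / (6 - 2) = 3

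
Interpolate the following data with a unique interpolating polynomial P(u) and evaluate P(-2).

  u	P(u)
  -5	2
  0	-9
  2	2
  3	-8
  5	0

Using Newton's divided-difference form:
P[-5,0] = (-9 - 2) / (0 - (-5)) = -11/5
P[0,2] = (2 - (-9)) / (2 - 0) = 11/2
P[2,3] = (-8 - 2) / (3 - 2) = -10
P[3,5] = (0 - (-8)) / (5 - 3) = 4
P[-5,0,2] = (11/2 - (-11/5)) / (2 - (-5)) = 11/10
P[0,2,3] = (-10 - 11/2) / (3 - 0) = -31/6
P[2,3,5] = (4 - (-10)) / (5 - 2) = 14/3
P[-5,0,2,3] = (-31/6 - 11/10) / (3 - (-5)) = -47/60
P[0,2,3,5] = (14/3 - (-31/6)) / (5 - 0) = 59/30
P[-5,0,2,3,5] = (59/30 - (-47/60)) / (5 - (-5)) = 11/40
P(-2) = 2 + (-11/5)·(3) + (11/10)·(3)·(-2) + (-47/60)·(3)·(-2)·(-4) + (11/40)·(3)·(-2)·(-4)·(-5) = -63

-63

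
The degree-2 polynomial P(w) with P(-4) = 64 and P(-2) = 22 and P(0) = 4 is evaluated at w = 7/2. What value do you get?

121/4

Using Newton's divided-difference form:
P[-4,-2] = (22 - 64) / (-2 - (-4)) = -21
P[-2,0] = (4 - 22) / (0 - (-2)) = -9
P[-4,-2,0] = (-9 - (-21)) / (0 - (-4)) = 3
P(7/2) = 64 + (-21)·(15/2) + 3·(15/2)·(11/2) = 121/4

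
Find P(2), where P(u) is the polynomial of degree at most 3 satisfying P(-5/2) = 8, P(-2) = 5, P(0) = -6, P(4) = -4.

-713/65

Using Newton's divided-difference form:
P[-5/2,-2] = (5 - 8) / (-2 - (-5/2)) = -6
P[-2,0] = (-6 - 5) / (0 - (-2)) = -11/2
P[0,4] = (-4 - (-6)) / (4 - 0) = 1/2
P[-5/2,-2,0] = (-11/2 - (-6)) / (0 - (-5/2)) = 1/5
P[-2,0,4] = (1/2 - (-11/2)) / (4 - (-2)) = 1
P[-5/2,-2,0,4] = (1 - 1/5) / (4 - (-5/2)) = 8/65
P(2) = 8 + (-6)·(9/2) + (1/5)·(9/2)·(4) + (8/65)·(9/2)·(4)·(2) = -713/65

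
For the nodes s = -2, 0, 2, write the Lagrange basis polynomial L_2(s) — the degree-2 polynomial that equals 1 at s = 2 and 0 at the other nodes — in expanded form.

L_2(s) = (1/8)s^2 + (1/4)s

L_2(s) = (s + 2)s / [(4)·(2)]
       = (s^2 + 2s) / (8)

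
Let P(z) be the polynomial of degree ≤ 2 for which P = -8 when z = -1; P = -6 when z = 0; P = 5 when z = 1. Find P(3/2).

Using Newton's divided-difference form:
P[-1,0] = (-6 - (-8)) / (0 - (-1)) = 2
P[0,1] = (5 - (-6)) / (1 - 0) = 11
P[-1,0,1] = (11 - 2) / (1 - (-1)) = 9/2
P(3/2) = -8 + 2·(5/2) + (9/2)·(5/2)·(3/2) = 111/8

111/8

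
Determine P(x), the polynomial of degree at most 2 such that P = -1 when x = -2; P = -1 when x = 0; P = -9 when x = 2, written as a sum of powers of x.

L_0(x) = x(x - 2) / [8] = (1/8)x^2 - (1/4)x
L_1(x) = (x + 2)(x - 2) / [-4] = -(1/4)x^2 + 1
L_2(x) = (x + 2)x / [8] = (1/8)x^2 + (1/4)x
P(x) = (-1)·L_0 + (-1)·L_1 + (-9)·L_2
  (-1)·L_0(x) = -(1/8)x^2 + (1/4)x
  (-1)·L_1(x) = (1/4)x^2 - 1
  (-9)·L_2(x) = -(9/8)x^2 - (9/4)x
Adding term by term: -x^2 - 2x - 1

P(x) = -x^2 - 2x - 1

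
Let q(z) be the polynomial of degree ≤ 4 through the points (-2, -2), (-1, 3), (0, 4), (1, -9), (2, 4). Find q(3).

Evaluate each Lagrange basis at z = 3:
L_0(3) = (4)·(3)·(2)·(1)/[(-1)·(-2)·(-3)·(-4)] = 1
L_1(3) = (5)·(3)·(2)·(1)/[(1)·(-1)·(-2)·(-3)] = -5
L_2(3) = (5)·(4)·(2)·(1)/[(2)·(1)·(-1)·(-2)] = 10
L_3(3) = (5)·(4)·(3)·(1)/[(3)·(2)·(1)·(-1)] = -10
L_4(3) = (5)·(4)·(3)·(2)/[(4)·(3)·(2)·(1)] = 5
Sum: (-2)·(1) + 3·(-5) + 4·(10) + (-9)·(-10) + 4·(5) = 133

133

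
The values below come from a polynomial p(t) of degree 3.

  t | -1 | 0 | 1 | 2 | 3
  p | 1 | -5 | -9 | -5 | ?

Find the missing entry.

The 4 known values determine p uniquely (degree ≤ 3).
L_0(3) = (3)·(2)·(1)/[(-1)·(-2)·(-3)] = -1
L_1(3) = (4)·(2)·(1)/[(1)·(-1)·(-2)] = 4
L_2(3) = (4)·(3)·(1)/[(2)·(1)·(-1)] = -6
L_3(3) = (4)·(3)·(2)/[(3)·(2)·(1)] = 4
Sum: 1·(-1) + (-5)·(4) + (-9)·(-6) + (-5)·(4) = 13

13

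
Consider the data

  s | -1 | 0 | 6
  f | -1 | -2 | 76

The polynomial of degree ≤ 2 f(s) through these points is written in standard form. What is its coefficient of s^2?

2

The leading coefficient equals the top divided difference f[-1,0,6].
f[-1,0] = (-2 - (-1)) / (0 - (-1)) = -1
f[0,6] = (76 - (-2)) / (6 - 0) = 13
f[-1,0,6] = (13 - (-1)) / (6 - (-1)) = 2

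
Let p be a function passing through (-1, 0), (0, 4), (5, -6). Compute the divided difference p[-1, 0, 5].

-1

p[-1,0] = (4 - 0) / (0 - (-1)) = 4
p[0,5] = (-6 - 4) / (5 - 0) = -2
p[-1,0,5] = (-2 - 4) / (5 - (-1)) = -1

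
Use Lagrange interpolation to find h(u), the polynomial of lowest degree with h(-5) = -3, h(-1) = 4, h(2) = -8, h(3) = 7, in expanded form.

h(u) = (39/56)u^3 + (55/28)u^2 - (451/56)u - 149/28

Build the Lagrange basis polynomials:
L_0(u) = (u + 1)(u - 2)(u - 3) / [-224] = -(1/224)u^3 + (1/56)u^2 - (1/224)u - 3/112
L_1(u) = (u + 5)(u - 2)(u - 3) / [48] = (1/48)u^3 - (19/48)u + 5/8
L_2(u) = (u + 5)(u + 1)(u - 3) / [-21] = -(1/21)u^3 - (1/7)u^2 + (13/21)u + 5/7
L_3(u) = (u + 5)(u + 1)(u - 2) / [32] = (1/32)u^3 + (1/8)u^2 - (7/32)u - 5/16
h(u) = (-3)·L_0 + 4·L_1 + (-8)·L_2 + 7·L_3
  (-3)·L_0(u) = (3/224)u^3 - (3/56)u^2 + (3/224)u + 9/112
  4·L_1(u) = (1/12)u^3 - (19/12)u + 5/2
  (-8)·L_2(u) = (8/21)u^3 + (8/7)u^2 - (104/21)u - 40/7
  7·L_3(u) = (7/32)u^3 + (7/8)u^2 - (49/32)u - 35/16
Adding term by term: (39/56)u^3 + (55/28)u^2 - (451/56)u - 149/28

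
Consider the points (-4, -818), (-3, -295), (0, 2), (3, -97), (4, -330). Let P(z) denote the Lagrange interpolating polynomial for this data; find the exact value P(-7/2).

-4065/8

Evaluate each Lagrange basis at z = -7/2:
L_0(-7/2) = (-1/2)·(-7/2)·(-13/2)·(-15/2)/[(-1)·(-4)·(-7)·(-8)] = 195/512
L_1(-7/2) = (1/2)·(-7/2)·(-13/2)·(-15/2)/[(1)·(-3)·(-6)·(-7)] = 65/96
L_2(-7/2) = (1/2)·(-1/2)·(-13/2)·(-15/2)/[(4)·(3)·(-3)·(-4)] = -65/768
L_3(-7/2) = (1/2)·(-1/2)·(-7/2)·(-15/2)/[(7)·(6)·(3)·(-1)] = 5/96
L_4(-7/2) = (1/2)·(-1/2)·(-7/2)·(-13/2)/[(8)·(7)·(4)·(1)] = -13/512
Sum: (-818)·(195/512) + (-295)·(65/96) + 2·(-65/768) + (-97)·(5/96) + (-330)·(-13/512) = -4065/8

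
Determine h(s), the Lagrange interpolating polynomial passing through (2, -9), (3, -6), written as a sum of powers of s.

h(s) = 3s - 15

Build the Lagrange basis polynomials:
L_0(s) = (s - 3) / [-1] = -s + 3
L_1(s) = (s - 2) / [1] = s - 2
h(s) = (-9)·L_0 + (-6)·L_1
  (-9)·L_0(s) = 9s - 27
  (-6)·L_1(s) = -6s + 12
Adding term by term: 3s - 15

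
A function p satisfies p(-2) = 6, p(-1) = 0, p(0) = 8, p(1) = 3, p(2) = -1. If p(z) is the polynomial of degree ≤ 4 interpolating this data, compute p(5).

748

Evaluate each Lagrange basis at z = 5:
L_0(5) = (6)·(5)·(4)·(3)/[(-1)·(-2)·(-3)·(-4)] = 15
L_1(5) = (7)·(5)·(4)·(3)/[(1)·(-1)·(-2)·(-3)] = -70
L_2(5) = (7)·(6)·(4)·(3)/[(2)·(1)·(-1)·(-2)] = 126
L_3(5) = (7)·(6)·(5)·(3)/[(3)·(2)·(1)·(-1)] = -105
L_4(5) = (7)·(6)·(5)·(4)/[(4)·(3)·(2)·(1)] = 35
Sum: 6·(15) + 0 + 8·(126) + 3·(-105) + (-1)·(35) = 748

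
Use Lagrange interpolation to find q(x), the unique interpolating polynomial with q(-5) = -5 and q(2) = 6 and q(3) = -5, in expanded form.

L_0(x) = (x - 2)(x - 3) / [56] = (1/56)x^2 - (5/56)x + 3/28
L_1(x) = (x + 5)(x - 3) / [-7] = -(1/7)x^2 - (2/7)x + 15/7
L_2(x) = (x + 5)(x - 2) / [8] = (1/8)x^2 + (3/8)x - 5/4
q(x) = (-5)·L_0 + 6·L_1 + (-5)·L_2
  (-5)·L_0(x) = -(5/56)x^2 + (25/56)x - 15/28
  6·L_1(x) = -(6/7)x^2 - (12/7)x + 90/7
  (-5)·L_2(x) = -(5/8)x^2 - (15/8)x + 25/4
Adding term by term: -(11/7)x^2 - (22/7)x + 130/7

q(x) = -(11/7)x^2 - (22/7)x + 130/7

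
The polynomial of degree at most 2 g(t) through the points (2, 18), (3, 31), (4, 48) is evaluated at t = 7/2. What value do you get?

L_0(7/2) = (1/2)·(-1/2)/[(-1)·(-2)] = -1/8
L_1(7/2) = (3/2)·(-1/2)/[(1)·(-1)] = 3/4
L_2(7/2) = (3/2)·(1/2)/[(2)·(1)] = 3/8
Sum: 18·(-1/8) + 31·(3/4) + 48·(3/8) = 39

39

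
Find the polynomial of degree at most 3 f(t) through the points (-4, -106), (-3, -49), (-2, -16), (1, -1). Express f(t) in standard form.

Newton's divided differences:
f[-4,-3] = (-49 - (-106)) / (-3 - (-4)) = 57
f[-3,-2] = (-16 - (-49)) / (-2 - (-3)) = 33
f[-2,1] = (-1 - (-16)) / (1 - (-2)) = 5
f[-4,-3,-2] = (33 - 57) / (-2 - (-4)) = -12
f[-3,-2,1] = (5 - 33) / (1 - (-3)) = -7
f[-4,-3,-2,1] = (-7 - (-12)) / (1 - (-4)) = 1
f(t) = -106 + 57·(t + 4) + (-12)·(t + 4)(t + 3) + 1·(t + 4)(t + 3)(t + 2)
Expanding: f(t) = t^3 - 3t^2 - t + 2

f(t) = t^3 - 3t^2 - t + 2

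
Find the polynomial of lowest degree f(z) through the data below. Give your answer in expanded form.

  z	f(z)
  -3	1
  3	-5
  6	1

Newton's divided differences:
f[-3,3] = (-5 - 1) / (3 - (-3)) = -1
f[3,6] = (1 - (-5)) / (6 - 3) = 2
f[-3,3,6] = (2 - (-1)) / (6 - (-3)) = 1/3
f(z) = 1 + (-1)·(z + 3) + (1/3)·(z + 3)(z - 3)
Expanding: f(z) = (1/3)z^2 - z - 5

f(z) = (1/3)z^2 - z - 5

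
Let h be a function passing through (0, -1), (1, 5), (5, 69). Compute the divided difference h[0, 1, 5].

2

h[0,1] = (5 - (-1)) / (1 - 0) = 6
h[1,5] = (69 - 5) / (5 - 1) = 16
h[0,1,5] = (16 - 6) / (5 - 0) = 2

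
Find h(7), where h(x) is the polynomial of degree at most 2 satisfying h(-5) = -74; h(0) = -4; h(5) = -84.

-158

Evaluate each Lagrange basis at x = 7:
L_0(7) = (7)·(2)/[(-5)·(-10)] = 7/25
L_1(7) = (12)·(2)/[(5)·(-5)] = -24/25
L_2(7) = (12)·(7)/[(10)·(5)] = 42/25
Sum: (-74)·(7/25) + (-4)·(-24/25) + (-84)·(42/25) = -158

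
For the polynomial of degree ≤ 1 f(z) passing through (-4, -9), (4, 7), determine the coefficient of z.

Build the Lagrange basis polynomials:
L_0(z) = (z - 4) / [-8] = -(1/8)z + 1/2
L_1(z) = (z + 4) / [8] = (1/8)z + 1/2
f(z) = (-9)·L_0 + 7·L_1
Only the coefficient of z is needed; take it from each L_i and combine:
(-9)·(-1/8) + 7·(1/8) = 2

2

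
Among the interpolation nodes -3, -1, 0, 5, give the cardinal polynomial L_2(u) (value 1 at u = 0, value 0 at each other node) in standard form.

L_2(u) = (u + 3)(u + 1)(u - 5) / [(3)·(1)·(-5)]
       = (u^3 - u^2 - 17u - 15) / (-15)

L_2(u) = -(1/15)u^3 + (1/15)u^2 + (17/15)u + 1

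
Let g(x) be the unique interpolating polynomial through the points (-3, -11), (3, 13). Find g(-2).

Evaluate each Lagrange basis at x = -2:
L_0(-2) = (-5)/[(-6)] = 5/6
L_1(-2) = (1)/[(6)] = 1/6
Sum: (-11)·(5/6) + 13·(1/6) = -7

-7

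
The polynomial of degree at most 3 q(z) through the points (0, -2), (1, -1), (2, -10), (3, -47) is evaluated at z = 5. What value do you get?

-277

Evaluate each Lagrange basis at z = 5:
L_0(5) = (4)·(3)·(2)/[(-1)·(-2)·(-3)] = -4
L_1(5) = (5)·(3)·(2)/[(1)·(-1)·(-2)] = 15
L_2(5) = (5)·(4)·(2)/[(2)·(1)·(-1)] = -20
L_3(5) = (5)·(4)·(3)/[(3)·(2)·(1)] = 10
Sum: (-2)·(-4) + (-1)·(15) + (-10)·(-20) + (-47)·(10) = -277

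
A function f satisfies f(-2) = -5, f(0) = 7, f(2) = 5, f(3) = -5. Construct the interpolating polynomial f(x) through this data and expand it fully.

Newton's divided differences:
f[-2,0] = (7 - (-5)) / (0 - (-2)) = 6
f[0,2] = (5 - 7) / (2 - 0) = -1
f[2,3] = (-5 - 5) / (3 - 2) = -10
f[-2,0,2] = (-1 - 6) / (2 - (-2)) = -7/4
f[0,2,3] = (-10 - (-1)) / (3 - 0) = -3
f[-2,0,2,3] = (-3 - (-7/4)) / (3 - (-2)) = -1/4
f(x) = -5 + 6·(x + 2) + (-7/4)·(x + 2)x + (-1/4)·(x + 2)x(x - 2)
Expanding: f(x) = -(1/4)x^3 - (7/4)x^2 + (7/2)x + 7

f(x) = -(1/4)x^3 - (7/4)x^2 + (7/2)x + 7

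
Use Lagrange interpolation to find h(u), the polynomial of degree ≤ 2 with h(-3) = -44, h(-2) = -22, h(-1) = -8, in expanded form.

Build the Lagrange basis polynomials:
L_0(u) = (u + 2)(u + 1) / [2] = (1/2)u^2 + (3/2)u + 1
L_1(u) = (u + 3)(u + 1) / [-1] = -u^2 - 4u - 3
L_2(u) = (u + 3)(u + 2) / [2] = (1/2)u^2 + (5/2)u + 3
h(u) = (-44)·L_0 + (-22)·L_1 + (-8)·L_2
  (-44)·L_0(u) = -22u^2 - 66u - 44
  (-22)·L_1(u) = 22u^2 + 88u + 66
  (-8)·L_2(u) = -4u^2 - 20u - 24
Adding term by term: -4u^2 + 2u - 2

h(u) = -4u^2 + 2u - 2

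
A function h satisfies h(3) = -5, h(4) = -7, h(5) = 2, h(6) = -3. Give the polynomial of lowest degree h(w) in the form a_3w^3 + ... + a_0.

h(w) = -(25/6)w^3 + (111/2)w^2 - (709/3)w + 317

Build the Lagrange basis polynomials:
L_0(w) = (w - 4)(w - 5)(w - 6) / [-6] = -(1/6)w^3 + (5/2)w^2 - (37/3)w + 20
L_1(w) = (w - 3)(w - 5)(w - 6) / [2] = (1/2)w^3 - 7w^2 + (63/2)w - 45
L_2(w) = (w - 3)(w - 4)(w - 6) / [-2] = -(1/2)w^3 + (13/2)w^2 - 27w + 36
L_3(w) = (w - 3)(w - 4)(w - 5) / [6] = (1/6)w^3 - 2w^2 + (47/6)w - 10
h(w) = (-5)·L_0 + (-7)·L_1 + 2·L_2 + (-3)·L_3
  (-5)·L_0(w) = (5/6)w^3 - (25/2)w^2 + (185/3)w - 100
  (-7)·L_1(w) = -(7/2)w^3 + 49w^2 - (441/2)w + 315
  2·L_2(w) = -w^3 + 13w^2 - 54w + 72
  (-3)·L_3(w) = -(1/2)w^3 + 6w^2 - (47/2)w + 30
Adding term by term: -(25/6)w^3 + (111/2)w^2 - (709/3)w + 317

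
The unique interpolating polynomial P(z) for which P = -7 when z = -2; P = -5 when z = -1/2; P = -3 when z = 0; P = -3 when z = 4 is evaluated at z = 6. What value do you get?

-383/9

Evaluate each Lagrange basis at z = 6:
L_0(6) = (13/2)·(6)·(2)/[(-3/2)·(-2)·(-6)] = -13/3
L_1(6) = (8)·(6)·(2)/[(3/2)·(-1/2)·(-9/2)] = 256/9
L_2(6) = (8)·(13/2)·(2)/[(2)·(1/2)·(-4)] = -26
L_3(6) = (8)·(13/2)·(6)/[(6)·(9/2)·(4)] = 26/9
Sum: (-7)·(-13/3) + (-5)·(256/9) + (-3)·(-26) + (-3)·(26/9) = -383/9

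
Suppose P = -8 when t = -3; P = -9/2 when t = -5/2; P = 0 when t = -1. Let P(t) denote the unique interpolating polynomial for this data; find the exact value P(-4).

Using Newton's divided-difference form:
P[-3,-5/2] = (-9/2 - (-8)) / (-5/2 - (-3)) = 7
P[-5/2,-1] = (0 - (-9/2)) / (-1 - (-5/2)) = 3
P[-3,-5/2,-1] = (3 - 7) / (-1 - (-3)) = -2
P(-4) = -8 + 7·(-1) + (-2)·(-1)·(-3/2) = -18

-18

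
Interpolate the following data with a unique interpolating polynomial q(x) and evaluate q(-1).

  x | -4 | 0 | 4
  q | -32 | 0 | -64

1

Evaluate each Lagrange basis at x = -1:
L_0(-1) = (-1)·(-5)/[(-4)·(-8)] = 5/32
L_1(-1) = (3)·(-5)/[(4)·(-4)] = 15/16
L_2(-1) = (3)·(-1)/[(8)·(4)] = -3/32
Sum: (-32)·(5/32) + 0 + (-64)·(-3/32) = 1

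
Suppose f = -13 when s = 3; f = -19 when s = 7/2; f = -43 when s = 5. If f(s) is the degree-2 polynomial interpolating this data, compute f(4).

Using Newton's divided-difference form:
f[3,7/2] = (-19 - (-13)) / (7/2 - 3) = -12
f[7/2,5] = (-43 - (-19)) / (5 - 7/2) = -16
f[3,7/2,5] = (-16 - (-12)) / (5 - 3) = -2
f(4) = -13 + (-12)·(1) + (-2)·(1)·(1/2) = -26

-26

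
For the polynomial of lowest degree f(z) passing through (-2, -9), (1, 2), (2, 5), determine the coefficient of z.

7/2

L_0(z) = (z - 1)(z - 2) / [12] = (1/12)z^2 - (1/4)z + 1/6
L_1(z) = (z + 2)(z - 2) / [-3] = -(1/3)z^2 + 4/3
L_2(z) = (z + 2)(z - 1) / [4] = (1/4)z^2 + (1/4)z - 1/2
f(z) = (-9)·L_0 + 2·L_1 + 5·L_2
Only the coefficient of z is needed; take it from each L_i and combine:
(-9)·(-1/4) + 2·(0) + 5·(1/4) = 7/2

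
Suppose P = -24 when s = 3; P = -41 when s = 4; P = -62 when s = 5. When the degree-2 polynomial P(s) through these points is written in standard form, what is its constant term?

L_0(s) = (s - 4)(s - 5) / [2] = (1/2)s^2 - (9/2)s + 10
L_1(s) = (s - 3)(s - 5) / [-1] = -s^2 + 8s - 15
L_2(s) = (s - 3)(s - 4) / [2] = (1/2)s^2 - (7/2)s + 6
P(s) = (-24)·L_0 + (-41)·L_1 + (-62)·L_2
Only the constant term is needed; take it from each L_i and combine:
(-24)·(10) + (-41)·(-15) + (-62)·(6) = 3

3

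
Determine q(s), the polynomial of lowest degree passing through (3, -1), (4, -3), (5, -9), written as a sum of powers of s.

q(s) = -2s^2 + 12s - 19

L_0(s) = (s - 4)(s - 5) / [2] = (1/2)s^2 - (9/2)s + 10
L_1(s) = (s - 3)(s - 5) / [-1] = -s^2 + 8s - 15
L_2(s) = (s - 3)(s - 4) / [2] = (1/2)s^2 - (7/2)s + 6
q(s) = (-1)·L_0 + (-3)·L_1 + (-9)·L_2
  (-1)·L_0(s) = -(1/2)s^2 + (9/2)s - 10
  (-3)·L_1(s) = 3s^2 - 24s + 45
  (-9)·L_2(s) = -(9/2)s^2 + (63/2)s - 54
Adding term by term: -2s^2 + 12s - 19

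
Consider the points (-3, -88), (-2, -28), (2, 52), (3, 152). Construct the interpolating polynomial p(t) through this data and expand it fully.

Build the Lagrange basis polynomials:
L_0(t) = (t + 2)(t - 2)(t - 3) / [-30] = -(1/30)t^3 + (1/10)t^2 + (2/15)t - 2/5
L_1(t) = (t + 3)(t - 2)(t - 3) / [20] = (1/20)t^3 - (1/10)t^2 - (9/20)t + 9/10
L_2(t) = (t + 3)(t + 2)(t - 3) / [-20] = -(1/20)t^3 - (1/10)t^2 + (9/20)t + 9/10
L_3(t) = (t + 3)(t + 2)(t - 2) / [30] = (1/30)t^3 + (1/10)t^2 - (2/15)t - 2/5
p(t) = (-88)·L_0 + (-28)·L_1 + 52·L_2 + 152·L_3
  (-88)·L_0(t) = (44/15)t^3 - (44/5)t^2 - (176/15)t + 176/5
  (-28)·L_1(t) = -(7/5)t^3 + (14/5)t^2 + (63/5)t - 126/5
  52·L_2(t) = -(13/5)t^3 - (26/5)t^2 + (117/5)t + 234/5
  152·L_3(t) = (76/15)t^3 + (76/5)t^2 - (304/15)t - 304/5
Adding term by term: 4t^3 + 4t^2 + 4t - 4

p(t) = 4t^3 + 4t^2 + 4t - 4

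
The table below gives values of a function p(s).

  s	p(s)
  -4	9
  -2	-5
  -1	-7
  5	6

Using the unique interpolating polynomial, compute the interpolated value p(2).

Using Newton's divided-difference form:
p[-4,-2] = (-5 - 9) / (-2 - (-4)) = -7
p[-2,-1] = (-7 - (-5)) / (-1 - (-2)) = -2
p[-1,5] = (6 - (-7)) / (5 - (-1)) = 13/6
p[-4,-2,-1] = (-2 - (-7)) / (-1 - (-4)) = 5/3
p[-2,-1,5] = (13/6 - (-2)) / (5 - (-2)) = 25/42
p[-4,-2,-1,5] = (25/42 - 5/3) / (5 - (-4)) = -5/42
p(2) = 9 + (-7)·(6) + (5/3)·(6)·(4) + (-5/42)·(6)·(4)·(3) = -11/7

-11/7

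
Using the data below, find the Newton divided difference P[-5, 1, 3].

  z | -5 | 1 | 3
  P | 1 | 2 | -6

P[-5,1] = (2 - 1) / (1 - (-5)) = 1/6
P[1,3] = (-6 - 2) / (3 - 1) = -4
P[-5,1,3] = (-4 - 1/6) / (3 - (-5)) = -25/48

-25/48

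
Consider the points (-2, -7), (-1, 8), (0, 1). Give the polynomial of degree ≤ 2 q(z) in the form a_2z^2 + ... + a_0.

q(z) = -11z^2 - 18z + 1

Build the Lagrange basis polynomials:
L_0(z) = (z + 1)z / [2] = (1/2)z^2 + (1/2)z
L_1(z) = (z + 2)z / [-1] = -z^2 - 2z
L_2(z) = (z + 2)(z + 1) / [2] = (1/2)z^2 + (3/2)z + 1
q(z) = (-7)·L_0 + 8·L_1 + 1·L_2
  (-7)·L_0(z) = -(7/2)z^2 - (7/2)z
  8·L_1(z) = -8z^2 - 16z
  1·L_2(z) = (1/2)z^2 + (3/2)z + 1
Adding term by term: -11z^2 - 18z + 1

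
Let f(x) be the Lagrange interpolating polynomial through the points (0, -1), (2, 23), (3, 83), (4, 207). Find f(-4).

Evaluate each Lagrange basis at x = -4:
L_0(-4) = (-6)·(-7)·(-8)/[(-2)·(-3)·(-4)] = 14
L_1(-4) = (-4)·(-7)·(-8)/[(2)·(-1)·(-2)] = -56
L_2(-4) = (-4)·(-6)·(-8)/[(3)·(1)·(-1)] = 64
L_3(-4) = (-4)·(-6)·(-7)/[(4)·(2)·(1)] = -21
Sum: (-1)·(14) + 23·(-56) + 83·(64) + 207·(-21) = -337

-337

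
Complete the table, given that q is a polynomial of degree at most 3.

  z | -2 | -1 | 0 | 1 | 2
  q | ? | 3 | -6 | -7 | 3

17

The 4 known values determine q uniquely (degree ≤ 3).
L_0(-2) = (-2)·(-3)·(-4)/[(-1)·(-2)·(-3)] = 4
L_1(-2) = (-1)·(-3)·(-4)/[(1)·(-1)·(-2)] = -6
L_2(-2) = (-1)·(-2)·(-4)/[(2)·(1)·(-1)] = 4
L_3(-2) = (-1)·(-2)·(-3)/[(3)·(2)·(1)] = -1
Sum: 3·(4) + (-6)·(-6) + (-7)·(4) + 3·(-1) = 17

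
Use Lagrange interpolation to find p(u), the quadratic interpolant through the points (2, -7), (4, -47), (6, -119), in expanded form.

p(u) = -4u^2 + 4u + 1

L_0(u) = (u - 4)(u - 6) / [8] = (1/8)u^2 - (5/4)u + 3
L_1(u) = (u - 2)(u - 6) / [-4] = -(1/4)u^2 + 2u - 3
L_2(u) = (u - 2)(u - 4) / [8] = (1/8)u^2 - (3/4)u + 1
p(u) = (-7)·L_0 + (-47)·L_1 + (-119)·L_2
  (-7)·L_0(u) = -(7/8)u^2 + (35/4)u - 21
  (-47)·L_1(u) = (47/4)u^2 - 94u + 141
  (-119)·L_2(u) = -(119/8)u^2 + (357/4)u - 119
Adding term by term: -4u^2 + 4u + 1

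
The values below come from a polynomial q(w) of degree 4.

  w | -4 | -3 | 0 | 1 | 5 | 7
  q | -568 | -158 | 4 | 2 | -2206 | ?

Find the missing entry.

-8158

The 5 known values determine q uniquely (degree ≤ 4).
L_0(7) = (10)·(7)·(6)·(2)/[(-1)·(-4)·(-5)·(-9)] = 14/3
L_1(7) = (11)·(7)·(6)·(2)/[(1)·(-3)·(-4)·(-8)] = -77/8
L_2(7) = (11)·(10)·(6)·(2)/[(4)·(3)·(-1)·(-5)] = 22
L_3(7) = (11)·(10)·(7)·(2)/[(5)·(4)·(1)·(-4)] = -77/4
L_4(7) = (11)·(10)·(7)·(6)/[(9)·(8)·(5)·(4)] = 77/24
Sum: (-568)·(14/3) + (-158)·(-77/8) + 4·(22) + 2·(-77/4) + (-2206)·(77/24) = -8158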